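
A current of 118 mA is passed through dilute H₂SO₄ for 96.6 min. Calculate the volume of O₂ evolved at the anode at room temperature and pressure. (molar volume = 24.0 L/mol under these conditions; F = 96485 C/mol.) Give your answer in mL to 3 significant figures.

Charge passed = 0.118 × 5796 = 683.9 C
n(e⁻) = 683.9 / 96485 = 0.007088 mol
2H₂O → O₂ + 4H⁺ + 4e⁻, so n(O₂) = 0.007088 / 4 = 0.001772 mol
V = 0.001772 × 24.0 = 0.04253 L
= 42.5 mL

42.5 mL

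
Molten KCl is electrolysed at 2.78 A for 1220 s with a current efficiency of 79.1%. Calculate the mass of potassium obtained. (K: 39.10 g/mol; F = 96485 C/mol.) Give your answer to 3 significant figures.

1.09 g

Q = 2.78 × 1220 = 3392 C
n(e⁻) = 3392 / 96485 = 0.03516 mol
K⁺ + e⁻ → K, so theoretical m(K) = 0.03516 × 39.10 = 1.375 g
Actual mass = 79.1% × 1.375 = 1.09 g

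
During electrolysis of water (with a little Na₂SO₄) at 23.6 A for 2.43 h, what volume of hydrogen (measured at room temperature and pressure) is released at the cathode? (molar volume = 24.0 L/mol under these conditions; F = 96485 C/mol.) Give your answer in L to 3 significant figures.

Q = It = 23.6 × 8748 = 2.065×10^5 C
n(e⁻) = Q/F = 2.065×10^5/96485 = 2.140 mol
2H⁺ + 2e⁻ → H₂, so n(H₂) = 2.140 / 2 = 1.070 mol
V = 1.070 × 24.0 = 25.68 L

25.7 L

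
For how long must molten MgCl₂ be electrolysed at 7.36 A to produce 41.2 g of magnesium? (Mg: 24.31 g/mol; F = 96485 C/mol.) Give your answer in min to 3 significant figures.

741 min

n(Mg) = 41.2 / 24.31 = 1.695 mol
Mg²⁺ + 2e⁻ → Mg, so n(e⁻) = 2 × 1.695 = 3.390 mol
Q = 3.390 × 96485 = 3.271×10^5 C
t = Q / I = 3.271×10^5 / 7.36 = 44440 s = 741 min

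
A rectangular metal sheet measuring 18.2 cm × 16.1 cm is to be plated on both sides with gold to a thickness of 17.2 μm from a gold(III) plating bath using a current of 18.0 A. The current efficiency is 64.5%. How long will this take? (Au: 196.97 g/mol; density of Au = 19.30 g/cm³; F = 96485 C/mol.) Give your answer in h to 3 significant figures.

0.684 h

Plated area = 2 × 18.2 × 16.1 = 586.0 cm²
Volume = 586.0 × 17.2×10⁻⁴ cm = 1.008 cm³
m(Au) = 1.008 × 19.30 = 19.45 g
n(Au) = 19.45 / 196.97 = 0.09875 mol; n(e⁻) = 3 × 0.09875 = 0.2963 mol
Q = 0.2963 × 96485 / 0.645 = 44320 C
t = 44320 / 18.0 = 2462 s = 0.684 h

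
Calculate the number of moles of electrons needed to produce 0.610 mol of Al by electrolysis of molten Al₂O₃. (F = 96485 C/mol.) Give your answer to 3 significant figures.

1.83 mol

Al³⁺ + 3e⁻ → Al, so n(e⁻) = 3 × 0.610 = 1.830 mol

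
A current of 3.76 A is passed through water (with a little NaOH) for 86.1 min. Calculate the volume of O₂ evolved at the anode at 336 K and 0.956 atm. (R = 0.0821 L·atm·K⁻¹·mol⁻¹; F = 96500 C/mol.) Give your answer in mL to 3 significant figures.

1450 mL

Charge passed = 3.76 × 5166 = 19420 C
n(e⁻) = 19420 / 96500 = 0.2012 mol
2H₂O → O₂ + 4H⁺ + 4e⁻, so n(O₂) = 0.2012 / 4 = 0.05030 mol
V = nRT/P = 0.05030 × 0.0821 × 336 / 0.956 = 1.451 L
= 1450 mL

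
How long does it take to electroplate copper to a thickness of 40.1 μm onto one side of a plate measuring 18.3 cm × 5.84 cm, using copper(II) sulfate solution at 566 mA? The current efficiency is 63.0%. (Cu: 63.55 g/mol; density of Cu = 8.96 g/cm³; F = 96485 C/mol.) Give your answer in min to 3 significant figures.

Plated area = 18.3 × 5.84 = 106.9 cm²
Volume = 106.9 × 40.1×10⁻⁴ cm = 0.4287 cm³
m(Cu) = 0.4287 × 8.96 = 3.841 g
n(Cu) = 3.841 / 63.55 = 0.06044 mol; n(e⁻) = 2 × 0.06044 = 0.1209 mol
Q = 0.1209 × 96485 / 0.630 = 18520 C
t = 18520 / 0.566 = 32720 s = 545 min

545 min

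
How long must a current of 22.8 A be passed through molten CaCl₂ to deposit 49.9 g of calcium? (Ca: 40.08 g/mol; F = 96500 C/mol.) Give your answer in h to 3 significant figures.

2.93 h

n(Ca) = 49.9 / 40.08 = 1.245 mol
Ca²⁺ + 2e⁻ → Ca, so n(e⁻) = 2 × 1.245 = 2.490 mol
Q = 2.490 × 96500 = 2.403×10^5 C
t = Q / I = 2.403×10^5 / 22.8 = 10540 s = 2.93 h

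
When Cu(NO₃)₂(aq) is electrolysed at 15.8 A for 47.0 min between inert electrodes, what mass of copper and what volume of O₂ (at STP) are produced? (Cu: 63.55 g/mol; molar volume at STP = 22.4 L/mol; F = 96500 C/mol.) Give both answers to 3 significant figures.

Q = 15.8 × 2820 = 44560 C; n(e⁻) = 44560 / 96500 = 0.4618 mol
Cathode: Cu²⁺ + 2e⁻ → Cu → n(Cu) = 0.4618/2 = 0.2309 mol → 14.7 g
Anode: 2H₂O → O₂ + 4H⁺ + 4e⁻ → n(O₂) = 0.4618/4 = 0.1155 mol → 2.59 L

14.7 g Cu; 2.59 L O₂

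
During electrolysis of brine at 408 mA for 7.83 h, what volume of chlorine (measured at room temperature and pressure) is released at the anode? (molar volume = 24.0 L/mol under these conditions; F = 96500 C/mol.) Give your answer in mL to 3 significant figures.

Q = It = 0.408 × 28188 = 11500 C
Moles of electrons = 11500 / 96500 = 0.1192 mol
2Cl⁻ → Cl₂ + 2e⁻, so n(Cl₂) = 0.1192 / 2 = 0.05960 mol
V = 0.05960 × 24.0 = 1.430 L
= 1430 mL

1430 mL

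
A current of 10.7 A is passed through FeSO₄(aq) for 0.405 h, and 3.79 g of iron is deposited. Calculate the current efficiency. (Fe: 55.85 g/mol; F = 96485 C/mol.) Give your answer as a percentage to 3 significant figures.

83.9%

Q = 10.7 × 1458 = 15600 C
n(e⁻) = 15600 / 96485 = 0.1617 mol
Fe²⁺ + 2e⁻ → Fe, so theoretical n(Fe) = 0.08085 mol → 4.515 g
Efficiency = 3.79 / 4.515 = 0.8394 = 83.9%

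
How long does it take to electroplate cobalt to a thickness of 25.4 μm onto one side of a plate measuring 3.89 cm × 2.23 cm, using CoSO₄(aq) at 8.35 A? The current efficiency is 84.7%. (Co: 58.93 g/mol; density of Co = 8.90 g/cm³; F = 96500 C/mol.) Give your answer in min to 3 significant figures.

Plated area = 3.89 × 2.23 = 8.675 cm²
Volume = 8.675 × 25.4×10⁻⁴ cm = 0.02203 cm³
m(Co) = 0.02203 × 8.90 = 0.1961 g
n(Co) = 0.1961 / 58.93 = 0.003328 mol; n(e⁻) = 2 × 0.003328 = 0.006656 mol
Q = 0.006656 × 96500 / 0.847 = 758.3 C
t = 758.3 / 8.35 = 90.81 s = 1.51 min

1.51 min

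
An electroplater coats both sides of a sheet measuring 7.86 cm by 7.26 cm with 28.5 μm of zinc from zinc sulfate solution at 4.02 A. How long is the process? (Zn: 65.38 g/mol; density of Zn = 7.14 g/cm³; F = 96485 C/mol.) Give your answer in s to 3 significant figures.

Plated area = 2 × 7.86 × 7.26 = 114.1 cm²
Volume = 114.1 × 28.5×10⁻⁴ cm = 0.3252 cm³
m(Zn) = 0.3252 × 7.14 = 2.322 g
n(Zn) = 2.322 / 65.38 = 0.03552 mol; n(e⁻) = 2 × 0.03552 = 0.07104 mol
Q = 0.07104 × 96485 = 6854 C
t = 6854 / 4.02 = 1705 s

1710 s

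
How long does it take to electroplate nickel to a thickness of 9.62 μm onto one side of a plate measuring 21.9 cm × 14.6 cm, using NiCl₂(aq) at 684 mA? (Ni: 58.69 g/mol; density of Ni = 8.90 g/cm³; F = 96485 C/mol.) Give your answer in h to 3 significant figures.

Plated area = 21.9 × 14.6 = 319.7 cm²
Volume = 319.7 × 9.62×10⁻⁴ cm = 0.3076 cm³
m(Ni) = 0.3076 × 8.90 = 2.738 g
n(Ni) = 2.738 / 58.69 = 0.04665 mol; n(e⁻) = 2 × 0.04665 = 0.09330 mol
Q = 0.09330 × 96485 = 9002 C
t = 9002 / 0.684 = 13160 s = 3.66 h

3.66 h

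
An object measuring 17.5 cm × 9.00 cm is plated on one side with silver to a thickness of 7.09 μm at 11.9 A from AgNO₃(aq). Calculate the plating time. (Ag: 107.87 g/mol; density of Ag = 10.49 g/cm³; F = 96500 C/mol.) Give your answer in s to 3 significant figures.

Plated area = 17.5 × 9.00 = 157.5 cm²
Volume = 157.5 × 7.09×10⁻⁴ cm = 0.1117 cm³
m(Ag) = 0.1117 × 10.49 = 1.172 g
n(Ag) = 1.172 / 107.87 = 0.01086 mol; n(e⁻) = 0.01086 mol
Q = 0.01086 × 96500 = 1048 C
t = 1048 / 11.9 = 88.07 s

88.1 s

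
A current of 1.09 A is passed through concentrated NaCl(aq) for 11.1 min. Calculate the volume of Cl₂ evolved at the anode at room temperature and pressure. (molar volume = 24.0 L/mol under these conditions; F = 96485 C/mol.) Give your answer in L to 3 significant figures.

0.0903 L

Q = 1.09 A × 666 s = 725.9 C
n(e⁻) = 725.9 / 96485 = 0.007523 mol
2Cl⁻ → Cl₂ + 2e⁻, so n(Cl₂) = 0.007523 / 2 = 0.003762 mol
V = 0.003762 × 24.0 = 0.09029 L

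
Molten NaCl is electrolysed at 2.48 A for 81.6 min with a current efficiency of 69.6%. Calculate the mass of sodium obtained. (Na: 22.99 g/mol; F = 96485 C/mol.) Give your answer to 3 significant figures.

Q = 2.48 × 4896 = 12140 C
n(e⁻) = 12140 / 96485 = 0.1258 mol
Na⁺ + e⁻ → Na, so theoretical m(Na) = 0.1258 × 22.99 = 2.892 g
Actual mass = 69.6% × 2.892 = 2.01 g

2.01 g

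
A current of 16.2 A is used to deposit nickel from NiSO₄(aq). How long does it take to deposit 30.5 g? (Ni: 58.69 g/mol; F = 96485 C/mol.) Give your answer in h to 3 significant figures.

n(Ni) = 30.5 / 58.69 = 0.5197 mol
Ni²⁺ + 2e⁻ → Ni, so n(e⁻) = 2 × 0.5197 = 1.039 mol
Q = 1.039 × 96485 = 1.002×10^5 C
t = Q / I = 1.002×10^5 / 16.2 = 6185 s = 1.72 h

1.72 h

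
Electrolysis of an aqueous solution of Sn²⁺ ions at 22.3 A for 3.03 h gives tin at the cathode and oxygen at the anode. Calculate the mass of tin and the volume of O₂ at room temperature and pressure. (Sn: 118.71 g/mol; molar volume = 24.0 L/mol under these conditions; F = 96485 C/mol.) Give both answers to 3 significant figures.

Q = 22.3 × 10908 = 2.432×10^5 C; n(e⁻) = 2.432×10^5 / 96485 = 2.521 mol
Cathode: Sn²⁺ + 2e⁻ → Sn → n(Sn) = 2.521/2 = 1.261 mol → 150 g
Anode: 2H₂O → O₂ + 4H⁺ + 4e⁻ → n(O₂) = 2.521/4 = 0.6303 mol → 15.1 L

150 g Sn; 15.1 L O₂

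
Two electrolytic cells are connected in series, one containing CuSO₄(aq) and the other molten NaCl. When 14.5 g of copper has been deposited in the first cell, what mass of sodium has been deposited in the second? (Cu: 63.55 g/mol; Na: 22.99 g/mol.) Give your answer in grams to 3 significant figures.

n(Cu) = 14.5 / 63.55 = 0.2282 mol
Cu²⁺ + 2e⁻ → Cu, so n(e⁻) = 2 × 0.2282 = 0.4564 mol
The cells are in series, so the same charge (and hence the same n(e⁻) = 0.4564 mol) passes through both.
Na⁺ + e⁻ → Na, so n(Na) = 0.4564 mol
m(Na) = 0.4564 × 22.99 = 10.5 g

10.5 g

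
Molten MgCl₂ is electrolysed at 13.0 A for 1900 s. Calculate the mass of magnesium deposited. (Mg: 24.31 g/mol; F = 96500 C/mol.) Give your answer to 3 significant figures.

Charge passed = 13.0 × 1900 = 24700 C
n(e⁻) = 24700 / 96500 = 0.2560 mol
Mg²⁺ + 2e⁻ → Mg, so n(Mg) = 0.2560 / 2 = 0.1280 mol
m = 0.1280 × 24.31 = 3.11 g

3.11 g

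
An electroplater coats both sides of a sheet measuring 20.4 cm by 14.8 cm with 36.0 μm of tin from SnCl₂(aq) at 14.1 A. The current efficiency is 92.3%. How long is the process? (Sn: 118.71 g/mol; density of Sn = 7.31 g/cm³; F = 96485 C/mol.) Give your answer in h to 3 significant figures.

Plated area = 2 × 20.4 × 14.8 = 603.8 cm²
Volume = 603.8 × 36.0×10⁻⁴ cm = 2.174 cm³
m(Sn) = 2.174 × 7.31 = 15.89 g
n(Sn) = 15.89 / 118.71 = 0.1339 mol; n(e⁻) = 2 × 0.1339 = 0.2678 mol
Q = 0.2678 × 96485 / 0.923 = 27990 C
t = 27990 / 14.1 = 1985 s = 0.551 h

0.551 h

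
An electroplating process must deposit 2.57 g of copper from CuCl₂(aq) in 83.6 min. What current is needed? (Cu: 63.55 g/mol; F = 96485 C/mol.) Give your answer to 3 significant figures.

1.56 A

n(Cu) = 2.57 / 63.55 = 0.04044 mol
Cu²⁺ + 2e⁻ → Cu, so n(e⁻) = 2 × 0.04044 = 0.08088 mol
Q = 0.08088 × 96485 = 7804 C
I = Q / t = 7804 / 5016 s = 1.56 A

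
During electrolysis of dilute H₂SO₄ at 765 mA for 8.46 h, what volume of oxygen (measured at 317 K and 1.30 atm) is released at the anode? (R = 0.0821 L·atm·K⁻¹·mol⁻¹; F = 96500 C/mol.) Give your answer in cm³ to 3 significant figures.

Q = 0.765 A × 30456 s = 23300 C
Moles of electrons = 23300 / 96500 = 0.2415 mol
2H₂O → O₂ + 4H⁺ + 4e⁻, so n(O₂) = 0.2415 / 4 = 0.06038 mol
V = nRT/P = 0.06038 × 0.0821 × 317 / 1.30 = 1.209 L
= 1210 cm³

1210 cm³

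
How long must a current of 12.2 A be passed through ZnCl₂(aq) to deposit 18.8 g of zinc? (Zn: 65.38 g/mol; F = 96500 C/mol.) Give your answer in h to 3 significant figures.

1.26 h

n(Zn) = 18.8 / 65.38 = 0.2875 mol
Zn²⁺ + 2e⁻ → Zn, so n(e⁻) = 2 × 0.2875 = 0.5750 mol
Q = 0.5750 × 96500 = 55490 C
t = Q / I = 55490 / 12.2 = 4548 s = 1.26 h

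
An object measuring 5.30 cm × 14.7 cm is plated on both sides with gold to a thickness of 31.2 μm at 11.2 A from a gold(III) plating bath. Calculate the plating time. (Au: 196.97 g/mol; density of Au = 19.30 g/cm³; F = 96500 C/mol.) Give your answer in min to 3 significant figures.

20.5 min

Plated area = 2 × 5.30 × 14.7 = 155.8 cm²
Volume = 155.8 × 31.2×10⁻⁴ cm = 0.4861 cm³
m(Au) = 0.4861 × 19.30 = 9.382 g
n(Au) = 9.382 / 196.97 = 0.04763 mol; n(e⁻) = 3 × 0.04763 = 0.1429 mol
Q = 0.1429 × 96500 = 13790 C
t = 13790 / 11.2 = 1231 s = 20.5 min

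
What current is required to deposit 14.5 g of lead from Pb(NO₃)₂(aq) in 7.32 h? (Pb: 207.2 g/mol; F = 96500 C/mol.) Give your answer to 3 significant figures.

n(Pb) = 14.5 / 207.2 = 0.06998 mol
Pb²⁺ + 2e⁻ → Pb, so n(e⁻) = 2 × 0.06998 = 0.1400 mol
Q = 0.1400 × 96500 = 13510 C
I = Q / t = 13510 / 26352 s = 0.513 A

0.513 A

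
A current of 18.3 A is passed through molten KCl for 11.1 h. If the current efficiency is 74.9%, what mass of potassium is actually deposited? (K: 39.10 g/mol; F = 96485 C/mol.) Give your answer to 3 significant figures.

Q = 18.3 × 39960 = 7.313×10^5 C
n(e⁻) = 7.313×10^5 / 96485 = 7.579 mol
K⁺ + e⁻ → K, so theoretical m(K) = 7.579 × 39.10 = 296.3 g
Actual mass = 74.9% × 296.3 = 222 g

222 g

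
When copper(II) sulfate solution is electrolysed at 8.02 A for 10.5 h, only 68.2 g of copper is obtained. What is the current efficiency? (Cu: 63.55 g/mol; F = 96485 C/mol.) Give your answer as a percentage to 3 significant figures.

Q = 8.02 × 37800 = 3.032×10^5 C
n(e⁻) = 3.032×10^5 / 96485 = 3.142 mol
Cu²⁺ + 2e⁻ → Cu, so theoretical n(Cu) = 1.571 mol → 99.84 g
Efficiency = 68.2 / 99.84 = 0.6831 = 68.3%

68.3%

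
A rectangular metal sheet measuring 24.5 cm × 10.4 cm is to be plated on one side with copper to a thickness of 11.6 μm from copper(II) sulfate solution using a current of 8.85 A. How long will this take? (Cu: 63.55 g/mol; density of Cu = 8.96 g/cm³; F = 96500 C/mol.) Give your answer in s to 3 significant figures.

909 s

Plated area = 24.5 × 10.4 = 254.8 cm²
Volume = 254.8 × 11.6×10⁻⁴ cm = 0.2956 cm³
m(Cu) = 0.2956 × 8.96 = 2.649 g
n(Cu) = 2.649 / 63.55 = 0.04168 mol; n(e⁻) = 2 × 0.04168 = 0.08336 mol
Q = 0.08336 × 96500 = 8044 C
t = 8044 / 8.85 = 908.9 s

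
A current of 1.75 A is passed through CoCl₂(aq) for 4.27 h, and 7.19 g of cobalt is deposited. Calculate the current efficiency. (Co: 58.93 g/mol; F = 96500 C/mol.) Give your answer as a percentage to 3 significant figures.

Q = 1.75 × 15372 = 26900 C
n(e⁻) = 26900 / 96500 = 0.2788 mol
Co²⁺ + 2e⁻ → Co, so theoretical n(Co) = 0.1394 mol → 8.215 g
Efficiency = 7.19 / 8.215 = 0.8752 = 87.5%

87.5%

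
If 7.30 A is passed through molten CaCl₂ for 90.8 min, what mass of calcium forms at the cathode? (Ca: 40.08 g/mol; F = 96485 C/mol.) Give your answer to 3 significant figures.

Q = 7.30 A × 5448 s = 39770 C
n(e⁻) = Q/F = 39770/96485 = 0.4122 mol
Ca²⁺ + 2e⁻ → Ca, so n(Ca) = 0.4122 / 2 = 0.2061 mol
m = 0.2061 × 40.08 = 8.26 g

8.26 g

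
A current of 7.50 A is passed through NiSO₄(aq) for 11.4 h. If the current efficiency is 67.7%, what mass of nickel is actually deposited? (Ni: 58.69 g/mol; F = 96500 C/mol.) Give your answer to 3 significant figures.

Q = 7.50 × 41040 = 3.078×10^5 C
n(e⁻) = 3.078×10^5 / 96500 = 3.190 mol
Ni²⁺ + 2e⁻ → Ni, so theoretical m(Ni) = 1.595 × 58.69 = 93.61 g
Actual mass = 67.7% × 93.61 = 63.4 g

63.4 g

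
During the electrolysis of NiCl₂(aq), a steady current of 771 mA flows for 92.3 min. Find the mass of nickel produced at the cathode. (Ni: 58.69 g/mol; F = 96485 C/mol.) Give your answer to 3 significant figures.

1.30 g

Q = It = 0.771 × 5538 = 4270 C
n(e⁻) = 4270 / 96485 = 0.04426 mol
Ni²⁺ + 2e⁻ → Ni, so n(Ni) = 0.04426 / 2 = 0.02213 mol
m = 0.02213 × 58.69 = 1.30 g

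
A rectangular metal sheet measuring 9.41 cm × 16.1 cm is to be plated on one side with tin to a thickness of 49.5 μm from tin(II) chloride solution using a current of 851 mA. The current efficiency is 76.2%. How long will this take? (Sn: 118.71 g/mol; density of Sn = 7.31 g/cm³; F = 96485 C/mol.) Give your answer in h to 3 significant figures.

3.82 h

Plated area = 9.41 × 16.1 = 151.5 cm²
Volume = 151.5 × 49.5×10⁻⁴ cm = 0.7499 cm³
m(Sn) = 0.7499 × 7.31 = 5.482 g
n(Sn) = 5.482 / 118.71 = 0.04618 mol; n(e⁻) = 2 × 0.04618 = 0.09236 mol
Q = 0.09236 × 96485 / 0.762 = 11690 C
t = 11690 / 0.851 = 13740 s = 3.82 h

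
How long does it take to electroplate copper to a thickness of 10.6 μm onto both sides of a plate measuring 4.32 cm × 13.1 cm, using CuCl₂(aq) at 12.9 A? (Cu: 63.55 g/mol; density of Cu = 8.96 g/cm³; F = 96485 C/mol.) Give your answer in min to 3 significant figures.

4.22 min

Plated area = 2 × 4.32 × 13.1 = 113.2 cm²
Volume = 113.2 × 10.6×10⁻⁴ cm = 0.1200 cm³
m(Cu) = 0.1200 × 8.96 = 1.075 g
n(Cu) = 1.075 / 63.55 = 0.01692 mol; n(e⁻) = 2 × 0.01692 = 0.03384 mol
Q = 0.03384 × 96485 = 3265 C
t = 3265 / 12.9 = 253.1 s = 4.22 min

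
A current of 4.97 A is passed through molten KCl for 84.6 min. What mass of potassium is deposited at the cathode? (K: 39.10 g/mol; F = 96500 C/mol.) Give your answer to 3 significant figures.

Charge passed = 4.97 × 5076 = 25230 C
n(e⁻) = Q/F = 25230/96500 = 0.2615 mol
K⁺ + e⁻ → K, so n(K) = 0.2615 mol
m = 0.2615 × 39.10 = 10.2 g

10.2 g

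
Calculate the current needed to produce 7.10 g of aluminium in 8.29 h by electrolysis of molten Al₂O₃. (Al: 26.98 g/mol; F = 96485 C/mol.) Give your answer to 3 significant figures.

n(Al) = 7.10 / 26.98 = 0.2632 mol
Al³⁺ + 3e⁻ → Al, so n(e⁻) = 3 × 0.2632 = 0.7896 mol
Q = 0.7896 × 96485 = 76180 C
I = Q / t = 76180 / 29844 s = 2.55 A

2.55 A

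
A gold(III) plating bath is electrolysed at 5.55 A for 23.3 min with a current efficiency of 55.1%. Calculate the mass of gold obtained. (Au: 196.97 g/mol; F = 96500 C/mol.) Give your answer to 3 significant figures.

2.91 g

Q = 5.55 × 1398 = 7759 C
n(e⁻) = 7759 / 96500 = 0.08040 mol
Au³⁺ + 3e⁻ → Au, so theoretical m(Au) = 0.02680 × 196.97 = 5.279 g
Actual mass = 55.1% × 5.279 = 2.91 g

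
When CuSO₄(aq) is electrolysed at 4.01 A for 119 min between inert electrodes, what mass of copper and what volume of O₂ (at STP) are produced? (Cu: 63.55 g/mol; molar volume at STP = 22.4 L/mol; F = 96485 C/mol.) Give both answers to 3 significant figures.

Q = 4.01 × 7140 = 28630 C; n(e⁻) = 28630 / 96485 = 0.2967 mol
Cathode: Cu²⁺ + 2e⁻ → Cu → n(Cu) = 0.2967/2 = 0.1484 mol → 9.43 g
Anode: 2H₂O → O₂ + 4H⁺ + 4e⁻ → n(O₂) = 0.2967/4 = 0.07418 mol → 1.66 L

9.43 g Cu; 1.66 L O₂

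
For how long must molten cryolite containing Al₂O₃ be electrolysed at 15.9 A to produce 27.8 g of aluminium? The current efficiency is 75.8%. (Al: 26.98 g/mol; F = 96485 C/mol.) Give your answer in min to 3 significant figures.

412 min

n(Al) = 27.8 / 26.98 = 1.030 mol
Al³⁺ + 3e⁻ → Al, so n(e⁻) = 3 × 1.030 = 3.090 mol
Q = 3.090 × 96485 / 0.758 = 3.933×10^5 C
t = Q / I = 3.933×10^5 / 15.9 = 24740 s = 412 min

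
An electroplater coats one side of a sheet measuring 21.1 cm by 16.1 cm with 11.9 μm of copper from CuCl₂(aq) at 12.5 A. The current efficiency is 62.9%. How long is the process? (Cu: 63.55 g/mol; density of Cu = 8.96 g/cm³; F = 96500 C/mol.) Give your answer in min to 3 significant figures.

23.3 min

Plated area = 21.1 × 16.1 = 339.7 cm²
Volume = 339.7 × 11.9×10⁻⁴ cm = 0.4042 cm³
m(Cu) = 0.4042 × 8.96 = 3.622 g
n(Cu) = 3.622 / 63.55 = 0.05699 mol; n(e⁻) = 2 × 0.05699 = 0.1140 mol
Q = 0.1140 × 96500 / 0.629 = 17490 C
t = 17490 / 12.5 = 1399 s = 23.3 min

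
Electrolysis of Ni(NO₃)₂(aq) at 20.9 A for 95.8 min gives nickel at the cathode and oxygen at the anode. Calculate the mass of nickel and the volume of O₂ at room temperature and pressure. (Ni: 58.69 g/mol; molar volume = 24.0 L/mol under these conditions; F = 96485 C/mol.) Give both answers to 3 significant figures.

Q = 20.9 × 5748 = 1.201×10^5 C; n(e⁻) = 1.201×10^5 / 96485 = 1.245 mol
Cathode: Ni²⁺ + 2e⁻ → Ni → n(Ni) = 1.245/2 = 0.6225 mol → 36.5 g
Anode: 2H₂O → O₂ + 4H⁺ + 4e⁻ → n(O₂) = 1.245/4 = 0.3113 mol → 7.47 L

36.5 g Ni; 7.47 L O₂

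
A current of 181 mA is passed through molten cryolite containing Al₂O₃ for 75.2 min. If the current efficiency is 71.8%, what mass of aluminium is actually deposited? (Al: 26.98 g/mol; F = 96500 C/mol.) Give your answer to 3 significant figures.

0.0546 g

Q = 0.181 × 4512 = 816.7 C
n(e⁻) = 816.7 / 96500 = 0.008463 mol
Al³⁺ + 3e⁻ → Al, so theoretical m(Al) = 0.002821 × 26.98 = 0.07611 g
Actual mass = 71.8% × 0.07611 = 0.0546 g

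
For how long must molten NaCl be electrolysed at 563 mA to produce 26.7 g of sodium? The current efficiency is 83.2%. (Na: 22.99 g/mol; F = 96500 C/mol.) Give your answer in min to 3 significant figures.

n(Na) = 26.7 / 22.99 = 1.161 mol
Na⁺ + e⁻ → Na, so n(e⁻) = 1.161 mol
Q = 1.161 × 96500 / 0.832 = 1.347×10^5 C
t = Q / I = 1.347×10^5 / 0.563 = 2.393×10^5 s = 3990 min

3990 min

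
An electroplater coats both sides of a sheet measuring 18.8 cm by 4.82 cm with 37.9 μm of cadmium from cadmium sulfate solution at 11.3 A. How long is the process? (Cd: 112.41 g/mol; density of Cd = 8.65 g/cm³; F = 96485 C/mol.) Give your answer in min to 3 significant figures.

15.0 min

Plated area = 2 × 18.8 × 4.82 = 181.2 cm²
Volume = 181.2 × 37.9×10⁻⁴ cm = 0.6867 cm³
m(Cd) = 0.6867 × 8.65 = 5.940 g
n(Cd) = 5.940 / 112.41 = 0.05284 mol; n(e⁻) = 2 × 0.05284 = 0.1057 mol
Q = 0.1057 × 96485 = 10200 C
t = 10200 / 11.3 = 902.7 s = 15.0 min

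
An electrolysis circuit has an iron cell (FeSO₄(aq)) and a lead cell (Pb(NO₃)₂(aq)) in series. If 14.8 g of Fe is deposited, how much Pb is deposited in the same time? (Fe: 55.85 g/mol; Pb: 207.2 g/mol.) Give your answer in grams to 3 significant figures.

54.9 g

n(Fe) = 14.8 / 55.85 = 0.2650 mol
Fe²⁺ + 2e⁻ → Fe, so n(e⁻) = 2 × 0.2650 = 0.5300 mol
The cells are in series, so the same charge (and hence the same n(e⁻) = 0.5300 mol) passes through both.
Pb²⁺ + 2e⁻ → Pb, so n(Pb) = 0.5300 / 2 = 0.2650 mol
m(Pb) = 0.2650 × 207.2 = 54.9 g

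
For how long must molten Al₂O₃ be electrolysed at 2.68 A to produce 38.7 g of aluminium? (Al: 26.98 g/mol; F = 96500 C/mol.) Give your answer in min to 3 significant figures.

n(Al) = 38.7 / 26.98 = 1.434 mol
Al³⁺ + 3e⁻ → Al, so n(e⁻) = 3 × 1.434 = 4.302 mol
Q = 4.302 × 96500 = 4.151×10^5 C
t = Q / I = 4.151×10^5 / 2.68 = 1.549×10^5 s = 2580 min

2580 min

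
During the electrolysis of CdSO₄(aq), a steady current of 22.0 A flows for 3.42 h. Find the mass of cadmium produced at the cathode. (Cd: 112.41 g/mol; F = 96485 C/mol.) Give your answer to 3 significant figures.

158 g

Q = 22.0 A × 12312 s = 2.709×10^5 C
n(e⁻) = 2.709×10^5 / 96485 = 2.808 mol
Cd²⁺ + 2e⁻ → Cd, so n(Cd) = 2.808 / 2 = 1.404 mol
m = 1.404 × 112.41 = 158 g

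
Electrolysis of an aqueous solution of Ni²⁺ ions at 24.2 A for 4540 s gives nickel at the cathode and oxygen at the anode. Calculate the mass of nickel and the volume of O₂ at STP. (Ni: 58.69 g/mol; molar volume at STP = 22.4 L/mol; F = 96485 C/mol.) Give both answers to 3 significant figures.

Q = 24.2 × 4540 = 1.099×10^5 C; n(e⁻) = 1.099×10^5 / 96485 = 1.139 mol
Cathode: Ni²⁺ + 2e⁻ → Ni → n(Ni) = 1.139/2 = 0.5695 mol → 33.4 g
Anode: 2H₂O → O₂ + 4H⁺ + 4e⁻ → n(O₂) = 1.139/4 = 0.2848 mol → 6.38 L

33.4 g Ni; 6.38 L O₂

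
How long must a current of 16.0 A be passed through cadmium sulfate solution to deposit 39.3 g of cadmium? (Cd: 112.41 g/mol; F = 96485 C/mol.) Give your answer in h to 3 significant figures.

1.17 h

n(Cd) = 39.3 / 112.41 = 0.3496 mol
Cd²⁺ + 2e⁻ → Cd, so n(e⁻) = 2 × 0.3496 = 0.6992 mol
Q = 0.6992 × 96485 = 67460 C
t = Q / I = 67460 / 16.0 = 4216 s = 1.17 h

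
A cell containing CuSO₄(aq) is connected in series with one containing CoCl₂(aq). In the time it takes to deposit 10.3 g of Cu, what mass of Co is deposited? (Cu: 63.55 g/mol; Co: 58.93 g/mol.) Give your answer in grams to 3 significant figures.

9.55 g

n(Cu) = 10.3 / 63.55 = 0.1621 mol
Cu²⁺ + 2e⁻ → Cu, so n(e⁻) = 2 × 0.1621 = 0.3242 mol
In series, the same 0.3242 mol of electrons flows through the second cell.
Co²⁺ + 2e⁻ → Co, so n(Co) = 0.3242 / 2 = 0.1621 mol
m(Co) = 0.1621 × 58.93 = 9.55 g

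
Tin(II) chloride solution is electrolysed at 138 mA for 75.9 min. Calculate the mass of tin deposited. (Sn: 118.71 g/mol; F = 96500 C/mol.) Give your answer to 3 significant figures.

0.387 g

Charge passed = 0.138 × 4554 = 628.5 C
n(e⁻) = 628.5 / 96500 = 0.006513 mol
Sn²⁺ + 2e⁻ → Sn, so n(Sn) = 0.006513 / 2 = 0.003257 mol
m = 0.003257 × 118.71 = 0.387 g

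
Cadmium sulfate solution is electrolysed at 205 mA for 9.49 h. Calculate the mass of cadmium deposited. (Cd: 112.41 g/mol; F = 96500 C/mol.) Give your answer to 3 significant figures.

Charge passed = 0.205 × 34164 = 7004 C
Moles of electrons = 7004 / 96500 = 0.07258 mol
Cd²⁺ + 2e⁻ → Cd, so n(Cd) = 0.07258 / 2 = 0.03629 mol
m = 0.03629 × 112.41 = 4.08 g

4.08 g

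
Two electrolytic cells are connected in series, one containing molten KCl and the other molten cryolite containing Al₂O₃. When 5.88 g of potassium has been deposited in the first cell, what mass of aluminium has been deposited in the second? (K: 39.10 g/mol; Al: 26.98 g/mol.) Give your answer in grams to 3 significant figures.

n(K) = 5.88 / 39.10 = 0.1504 mol
K⁺ + e⁻ → K, so n(e⁻) = 0.1504 mol
In series, the same 0.1504 mol of electrons flows through the second cell.
Al³⁺ + 3e⁻ → Al, so n(Al) = 0.1504 / 3 = 0.05013 mol
m(Al) = 0.05013 × 26.98 = 1.35 g

1.35 g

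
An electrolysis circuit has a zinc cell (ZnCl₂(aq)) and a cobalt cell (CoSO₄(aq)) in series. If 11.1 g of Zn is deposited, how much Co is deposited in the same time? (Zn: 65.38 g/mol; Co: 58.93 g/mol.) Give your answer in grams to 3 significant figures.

10.0 g

n(Zn) = 11.1 / 65.38 = 0.1698 mol
Zn²⁺ + 2e⁻ → Zn, so n(e⁻) = 2 × 0.1698 = 0.3396 mol
Since the cells are in series, n(e⁻) in the Co cell is also 0.3396 mol.
Co²⁺ + 2e⁻ → Co, so n(Co) = 0.3396 / 2 = 0.1698 mol
m(Co) = 0.1698 × 58.93 = 10.0 g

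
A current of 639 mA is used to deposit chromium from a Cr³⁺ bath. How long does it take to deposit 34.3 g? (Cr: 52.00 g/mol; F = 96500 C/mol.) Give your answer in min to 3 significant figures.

n(Cr) = 34.3 / 52.00 = 0.6596 mol
Cr³⁺ + 3e⁻ → Cr, so n(e⁻) = 3 × 0.6596 = 1.979 mol
Q = 1.979 × 96500 = 1.910×10^5 C
t = Q / I = 1.910×10^5 / 0.639 = 2.989×10^5 s = 4980 min

4980 min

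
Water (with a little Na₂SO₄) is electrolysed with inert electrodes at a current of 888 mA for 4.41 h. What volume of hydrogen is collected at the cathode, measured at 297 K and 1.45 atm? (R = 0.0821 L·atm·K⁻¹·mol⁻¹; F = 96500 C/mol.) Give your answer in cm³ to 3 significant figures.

Charge passed = 0.888 × 15876 = 14100 C
n(e⁻) = Q/F = 14100/96500 = 0.1461 mol
2H⁺ + 2e⁻ → H₂, so n(H₂) = 0.1461 / 2 = 0.07305 mol
V = nRT/P = 0.07305 × 0.0821 × 297 / 1.45 = 1.228 L
= 1230 cm³

1230 cm³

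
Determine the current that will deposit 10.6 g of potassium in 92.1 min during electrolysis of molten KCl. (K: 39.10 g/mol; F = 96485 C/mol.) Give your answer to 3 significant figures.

4.73 A

n(K) = 10.6 / 39.10 = 0.2711 mol
K⁺ + e⁻ → K, so n(e⁻) = 0.2711 mol
Q = 0.2711 × 96485 = 26160 C
I = Q / t = 26160 / 5526 s = 4.73 A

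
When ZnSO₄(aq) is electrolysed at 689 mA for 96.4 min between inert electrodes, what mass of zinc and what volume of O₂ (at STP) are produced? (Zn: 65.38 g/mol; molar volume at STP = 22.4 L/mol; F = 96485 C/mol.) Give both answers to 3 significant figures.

1.35 g Zn; 0.231 L O₂

Q = 0.689 × 5784 = 3985 C; n(e⁻) = 3985 / 96485 = 0.04130 mol
Cathode: Zn²⁺ + 2e⁻ → Zn → n(Zn) = 0.04130/2 = 0.02065 mol → 1.35 g
Anode: 2H₂O → O₂ + 4H⁺ + 4e⁻ → n(O₂) = 0.04130/4 = 0.01033 mol → 0.231 L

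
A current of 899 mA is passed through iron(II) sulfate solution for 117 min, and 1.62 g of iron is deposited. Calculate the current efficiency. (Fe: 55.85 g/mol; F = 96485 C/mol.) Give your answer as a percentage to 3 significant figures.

Q = 0.899 × 7020 = 6311 C
n(e⁻) = 6311 / 96485 = 0.06541 mol
Fe²⁺ + 2e⁻ → Fe, so theoretical n(Fe) = 0.03271 mol → 1.827 g
Efficiency = 1.62 / 1.827 = 0.8867 = 88.7%

88.7%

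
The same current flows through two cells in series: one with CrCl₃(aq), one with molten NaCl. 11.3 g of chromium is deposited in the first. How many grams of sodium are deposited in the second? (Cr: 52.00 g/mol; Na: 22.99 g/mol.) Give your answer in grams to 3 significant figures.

15.0 g

n(Cr) = 11.3 / 52.00 = 0.2173 mol
Cr³⁺ + 3e⁻ → Cr, so n(e⁻) = 3 × 0.2173 = 0.6519 mol
Same current for the same time ⇒ same n(e⁻) = 0.6519 mol in both cells.
Na⁺ + e⁻ → Na, so n(Na) = 0.6519 mol
m(Na) = 0.6519 × 22.99 = 15.0 g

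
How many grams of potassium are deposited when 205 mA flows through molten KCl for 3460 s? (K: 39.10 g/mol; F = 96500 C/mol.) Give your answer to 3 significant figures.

Q = It = 0.205 × 3460 = 709.3 C
Moles of electrons = 709.3 / 96500 = 0.007350 mol
K⁺ + e⁻ → K, so n(K) = 0.007350 mol
m = 0.007350 × 39.10 = 0.287 g

0.287 g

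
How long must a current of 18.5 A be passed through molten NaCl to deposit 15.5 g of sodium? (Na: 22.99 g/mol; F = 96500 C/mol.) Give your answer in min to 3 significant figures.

n(Na) = 15.5 / 22.99 = 0.6742 mol
Na⁺ + e⁻ → Na, so n(e⁻) = 0.6742 mol
Q = 0.6742 × 96500 = 65060 C
t = Q / I = 65060 / 18.5 = 3517 s = 58.6 min

58.6 min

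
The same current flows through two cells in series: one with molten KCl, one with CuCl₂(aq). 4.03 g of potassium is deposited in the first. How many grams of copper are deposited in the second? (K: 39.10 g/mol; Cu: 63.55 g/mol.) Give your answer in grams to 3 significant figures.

3.28 g

n(K) = 4.03 / 39.10 = 0.1031 mol
K⁺ + e⁻ → K, so n(e⁻) = 0.1031 mol
The cells are in series, so the same charge (and hence the same n(e⁻) = 0.1031 mol) passes through both.
Cu²⁺ + 2e⁻ → Cu, so n(Cu) = 0.1031 / 2 = 0.05155 mol
m(Cu) = 0.05155 × 63.55 = 3.28 g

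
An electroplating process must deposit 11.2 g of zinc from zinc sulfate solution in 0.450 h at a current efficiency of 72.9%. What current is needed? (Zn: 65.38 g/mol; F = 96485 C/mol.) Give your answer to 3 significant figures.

28.0 A

n(Zn) = 11.2 / 65.38 = 0.1713 mol
Zn²⁺ + 2e⁻ → Zn, so n(e⁻) = 2 × 0.1713 = 0.3426 mol
Q = 0.3426 × 96485 / 0.729 = 45340 C
I = Q / t = 45340 / 1620 s = 28.0 A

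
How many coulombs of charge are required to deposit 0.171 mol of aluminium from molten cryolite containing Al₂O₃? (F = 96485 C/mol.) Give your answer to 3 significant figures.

Al³⁺ + 3e⁻ → Al, so n(e⁻) = 3 × 0.171 = 0.5130 mol
Q = 0.5130 × 96485 = 49500 C

49500 C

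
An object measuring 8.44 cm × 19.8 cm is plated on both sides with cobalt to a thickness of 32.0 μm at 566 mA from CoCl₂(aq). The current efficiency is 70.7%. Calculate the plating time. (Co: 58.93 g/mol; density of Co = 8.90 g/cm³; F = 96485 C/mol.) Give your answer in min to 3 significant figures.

Plated area = 2 × 8.44 × 19.8 = 334.2 cm²
Volume = 334.2 × 32.0×10⁻⁴ cm = 1.069 cm³
m(Co) = 1.069 × 8.90 = 9.514 g
n(Co) = 9.514 / 58.93 = 0.1614 mol; n(e⁻) = 2 × 0.1614 = 0.3228 mol
Q = 0.3228 × 96485 / 0.707 = 44050 C
t = 44050 / 0.566 = 77830 s = 1300 min

1300 min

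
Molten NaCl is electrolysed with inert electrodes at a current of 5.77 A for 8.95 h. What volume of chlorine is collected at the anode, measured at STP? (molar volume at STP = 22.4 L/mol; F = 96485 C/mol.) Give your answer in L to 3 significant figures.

Q = 5.77 A × 32220 s = 1.859×10^5 C
n(e⁻) = Q/F = 1.859×10^5/96485 = 1.927 mol
2Cl⁻ → Cl₂ + 2e⁻, so n(Cl₂) = 1.927 / 2 = 0.9635 mol
V = 0.9635 × 22.4 = 21.58 L

21.6 L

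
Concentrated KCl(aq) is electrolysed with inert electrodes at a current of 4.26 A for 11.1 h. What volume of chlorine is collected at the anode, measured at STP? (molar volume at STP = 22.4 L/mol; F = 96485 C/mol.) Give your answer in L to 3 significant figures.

Q = It = 4.26 × 39960 = 1.702×10^5 C
Moles of electrons = 1.702×10^5 / 96485 = 1.764 mol
2Cl⁻ → Cl₂ + 2e⁻, so n(Cl₂) = 1.764 / 2 = 0.8820 mol
V = 0.8820 × 22.4 = 19.76 L

19.8 L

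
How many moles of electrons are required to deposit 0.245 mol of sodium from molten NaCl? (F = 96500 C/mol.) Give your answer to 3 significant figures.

0.245 mol

Na⁺ + e⁻ → Na, so n(e⁻) = 1 × 0.245 = 0.2450 mol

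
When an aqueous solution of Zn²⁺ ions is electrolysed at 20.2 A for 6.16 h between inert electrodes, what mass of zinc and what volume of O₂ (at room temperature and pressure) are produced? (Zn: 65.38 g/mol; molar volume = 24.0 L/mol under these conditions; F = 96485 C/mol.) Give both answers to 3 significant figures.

Q = 20.2 × 22176 = 4.480×10^5 C; n(e⁻) = 4.480×10^5 / 96485 = 4.643 mol
Cathode: Zn²⁺ + 2e⁻ → Zn → n(Zn) = 4.643/2 = 2.322 mol → 152 g
Anode: 2H₂O → O₂ + 4H⁺ + 4e⁻ → n(O₂) = 4.643/4 = 1.161 mol → 27.9 L

152 g Zn; 27.9 L O₂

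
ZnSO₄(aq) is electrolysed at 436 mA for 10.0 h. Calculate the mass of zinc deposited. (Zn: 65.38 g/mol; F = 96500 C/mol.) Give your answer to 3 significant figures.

Q = 0.436 A × 36000 s = 15700 C
n(e⁻) = Q/F = 15700/96500 = 0.1627 mol
Zn²⁺ + 2e⁻ → Zn, so n(Zn) = 0.1627 / 2 = 0.08135 mol
m = 0.08135 × 65.38 = 5.32 g

5.32 g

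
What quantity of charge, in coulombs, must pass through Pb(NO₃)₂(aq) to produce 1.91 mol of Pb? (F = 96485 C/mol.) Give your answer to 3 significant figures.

Pb²⁺ + 2e⁻ → Pb, so n(e⁻) = 2 × 1.91 = 3.820 mol
Q = 3.820 × 96485 = 3.686×10^5 C

3.69×10^5 C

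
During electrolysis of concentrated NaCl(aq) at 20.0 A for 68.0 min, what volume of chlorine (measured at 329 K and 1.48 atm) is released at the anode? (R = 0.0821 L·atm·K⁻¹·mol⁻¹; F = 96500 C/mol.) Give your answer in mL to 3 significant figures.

7720 mL

Charge passed = 20.0 × 4080 = 81600 C
n(e⁻) = Q/F = 81600/96500 = 0.8456 mol
2Cl⁻ → Cl₂ + 2e⁻, so n(Cl₂) = 0.8456 / 2 = 0.4228 mol
V = nRT/P = 0.4228 × 0.0821 × 329 / 1.48 = 7.716 L
= 7720 mL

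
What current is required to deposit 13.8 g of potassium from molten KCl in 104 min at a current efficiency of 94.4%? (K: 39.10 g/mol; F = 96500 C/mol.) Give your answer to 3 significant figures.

n(K) = 13.8 / 39.10 = 0.3529 mol
K⁺ + e⁻ → K, so n(e⁻) = 0.3529 mol
Q = 0.3529 × 96500 / 0.944 = 36080 C
I = Q / t = 36080 / 6240 s = 5.78 A

5.78 A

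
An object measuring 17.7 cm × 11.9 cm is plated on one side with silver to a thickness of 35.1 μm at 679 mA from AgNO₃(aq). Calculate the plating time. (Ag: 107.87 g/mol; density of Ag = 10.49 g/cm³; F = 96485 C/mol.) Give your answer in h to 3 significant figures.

Plated area = 17.7 × 11.9 = 210.6 cm²
Volume = 210.6 × 35.1×10⁻⁴ cm = 0.7392 cm³
m(Ag) = 0.7392 × 10.49 = 7.754 g
n(Ag) = 7.754 / 107.87 = 0.07188 mol; n(e⁻) = 0.07188 mol
Q = 0.07188 × 96485 = 6935 C
t = 6935 / 0.679 = 10210 s = 2.84 h

2.84 h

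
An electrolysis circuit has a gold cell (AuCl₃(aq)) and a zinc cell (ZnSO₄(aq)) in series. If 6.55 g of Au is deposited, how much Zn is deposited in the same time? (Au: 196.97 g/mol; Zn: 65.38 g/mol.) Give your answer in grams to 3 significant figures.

n(Au) = 6.55 / 196.97 = 0.03325 mol
Au³⁺ + 3e⁻ → Au, so n(e⁻) = 3 × 0.03325 = 0.09975 mol
The cells are in series, so the same charge (and hence the same n(e⁻) = 0.09975 mol) passes through both.
Zn²⁺ + 2e⁻ → Zn, so n(Zn) = 0.09975 / 2 = 0.04988 mol
m(Zn) = 0.04988 × 65.38 = 3.26 g

3.26 g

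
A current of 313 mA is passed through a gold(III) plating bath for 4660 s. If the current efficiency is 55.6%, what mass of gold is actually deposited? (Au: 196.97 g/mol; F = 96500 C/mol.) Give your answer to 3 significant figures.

0.552 g

Q = 0.313 × 4660 = 1459 C
n(e⁻) = 1459 / 96500 = 0.01512 mol
Au³⁺ + 3e⁻ → Au, so theoretical m(Au) = 0.005040 × 196.97 = 0.9927 g
Actual mass = 55.6% × 0.9927 = 0.552 g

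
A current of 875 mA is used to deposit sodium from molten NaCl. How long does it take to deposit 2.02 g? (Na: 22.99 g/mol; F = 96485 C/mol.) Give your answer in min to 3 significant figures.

161 min

n(Na) = 2.02 / 22.99 = 0.08786 mol
Na⁺ + e⁻ → Na, so n(e⁻) = 0.08786 mol
Q = 0.08786 × 96485 = 8477 C
t = Q / I = 8477 / 0.875 = 9688 s = 161 min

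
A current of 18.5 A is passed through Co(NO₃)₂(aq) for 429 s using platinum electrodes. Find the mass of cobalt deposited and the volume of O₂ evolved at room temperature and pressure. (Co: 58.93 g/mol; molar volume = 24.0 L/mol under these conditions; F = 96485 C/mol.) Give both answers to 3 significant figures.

2.42 g Co; 0.494 L O₂

Q = 18.5 × 429 = 7937 C; n(e⁻) = 7937 / 96485 = 0.08226 mol
Cathode: Co²⁺ + 2e⁻ → Co → n(Co) = 0.08226/2 = 0.04113 mol → 2.42 g
Anode: 2H₂O → O₂ + 4H⁺ + 4e⁻ → n(O₂) = 0.08226/4 = 0.02057 mol → 0.494 L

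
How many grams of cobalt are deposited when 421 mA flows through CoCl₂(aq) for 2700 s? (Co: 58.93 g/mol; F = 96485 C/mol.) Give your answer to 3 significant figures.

Charge passed = 0.421 × 2700 = 1137 C
Moles of electrons = 1137 / 96485 = 0.01178 mol
Co²⁺ + 2e⁻ → Co, so n(Co) = 0.01178 / 2 = 0.005890 mol
m = 0.005890 × 58.93 = 0.347 g

0.347 g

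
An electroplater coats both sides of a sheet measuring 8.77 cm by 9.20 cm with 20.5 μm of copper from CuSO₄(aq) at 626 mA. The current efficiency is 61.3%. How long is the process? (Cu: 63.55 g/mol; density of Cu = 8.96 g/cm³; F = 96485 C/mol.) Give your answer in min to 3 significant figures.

391 min

Plated area = 2 × 8.77 × 9.20 = 161.4 cm²
Volume = 161.4 × 20.5×10⁻⁴ cm = 0.3309 cm³
m(Cu) = 0.3309 × 8.96 = 2.965 g
n(Cu) = 2.965 / 63.55 = 0.04666 mol; n(e⁻) = 2 × 0.04666 = 0.09332 mol
Q = 0.09332 × 96485 / 0.613 = 14690 C
t = 14690 / 0.626 = 23470 s = 391 min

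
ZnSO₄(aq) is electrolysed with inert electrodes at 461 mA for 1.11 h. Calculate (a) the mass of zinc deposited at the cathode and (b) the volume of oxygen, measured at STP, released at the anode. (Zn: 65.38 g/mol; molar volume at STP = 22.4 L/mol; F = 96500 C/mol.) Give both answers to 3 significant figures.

0.624 g Zn; 0.107 L O₂

Q = 0.461 × 3996 = 1842 C; n(e⁻) = 1842 / 96500 = 0.01909 mol
Cathode: Zn²⁺ + 2e⁻ → Zn → n(Zn) = 0.01909/2 = 0.009545 mol → 0.624 g
Anode: 2H₂O → O₂ + 4H⁺ + 4e⁻ → n(O₂) = 0.01909/4 = 0.004773 mol → 0.107 L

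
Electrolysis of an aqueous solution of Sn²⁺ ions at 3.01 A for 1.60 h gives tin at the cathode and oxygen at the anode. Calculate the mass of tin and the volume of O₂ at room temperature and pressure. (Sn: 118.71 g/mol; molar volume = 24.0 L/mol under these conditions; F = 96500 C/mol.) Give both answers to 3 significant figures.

10.7 g Sn; 1.08 L O₂

Q = 3.01 × 5760 = 17340 C; n(e⁻) = 17340 / 96500 = 0.1797 mol
Cathode: Sn²⁺ + 2e⁻ → Sn → n(Sn) = 0.1797/2 = 0.08985 mol → 10.7 g
Anode: 2H₂O → O₂ + 4H⁺ + 4e⁻ → n(O₂) = 0.1797/4 = 0.04493 mol → 1.08 L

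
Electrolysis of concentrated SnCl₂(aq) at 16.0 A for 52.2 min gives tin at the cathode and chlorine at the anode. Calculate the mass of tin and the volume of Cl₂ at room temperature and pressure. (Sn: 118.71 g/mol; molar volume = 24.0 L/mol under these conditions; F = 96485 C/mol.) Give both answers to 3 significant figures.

Q = 16.0 × 3132 = 50110 C; n(e⁻) = 50110 / 96485 = 0.5194 mol
Cathode: Sn²⁺ + 2e⁻ → Sn → n(Sn) = 0.5194/2 = 0.2597 mol → 30.8 g
Anode: 2Cl⁻ → Cl₂ + 2e⁻ → n(Cl₂) = 0.5194/2 = 0.2597 mol → 6.23 L

30.8 g Sn; 6.23 L Cl₂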